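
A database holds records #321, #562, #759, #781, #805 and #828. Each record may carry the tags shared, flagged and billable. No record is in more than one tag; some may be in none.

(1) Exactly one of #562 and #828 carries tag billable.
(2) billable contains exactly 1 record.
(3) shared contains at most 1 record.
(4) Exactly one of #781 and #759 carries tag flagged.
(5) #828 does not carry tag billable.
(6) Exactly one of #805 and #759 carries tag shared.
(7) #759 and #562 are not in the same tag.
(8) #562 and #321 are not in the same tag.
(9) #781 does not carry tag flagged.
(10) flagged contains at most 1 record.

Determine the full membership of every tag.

shared = {#805}; flagged = {#759}; billable = {#562}

From (5): #828 ∉ billable.
From (9): #781 ∉ flagged.
(1) (exactly one): #562 ∈ billable.
(2): billable already has 1, so the rest are out.
(4) (exactly one): #759 ∈ flagged.
(6) (exactly one): #805 ∈ shared.
(10): flagged already has 1, so the rest are out.
(3): shared already has 1, so the rest are out.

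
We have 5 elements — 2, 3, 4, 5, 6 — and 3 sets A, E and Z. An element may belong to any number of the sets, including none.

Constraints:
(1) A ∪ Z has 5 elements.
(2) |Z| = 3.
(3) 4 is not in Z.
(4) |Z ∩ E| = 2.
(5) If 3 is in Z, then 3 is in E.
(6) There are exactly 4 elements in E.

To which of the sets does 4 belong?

4: A, E

From (3): 4 ∉ Z.
Suppose 4 ∉ A: no assignment then satisfies all the clues, so 4 ∈ A.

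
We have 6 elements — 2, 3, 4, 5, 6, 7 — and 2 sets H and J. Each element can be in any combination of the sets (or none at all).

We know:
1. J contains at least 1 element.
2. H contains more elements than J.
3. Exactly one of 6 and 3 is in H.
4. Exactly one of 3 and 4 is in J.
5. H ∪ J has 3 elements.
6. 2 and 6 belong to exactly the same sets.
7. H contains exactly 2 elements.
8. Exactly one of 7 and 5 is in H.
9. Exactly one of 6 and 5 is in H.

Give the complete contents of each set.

H = {3, 5}; J = {4}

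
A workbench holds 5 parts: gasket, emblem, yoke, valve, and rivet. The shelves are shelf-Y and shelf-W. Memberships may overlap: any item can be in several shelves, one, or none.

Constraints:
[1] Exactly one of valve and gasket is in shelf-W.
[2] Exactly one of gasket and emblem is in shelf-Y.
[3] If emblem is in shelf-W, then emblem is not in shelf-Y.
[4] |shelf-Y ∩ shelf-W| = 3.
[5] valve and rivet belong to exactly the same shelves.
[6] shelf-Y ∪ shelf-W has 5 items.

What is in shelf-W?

shelf-W = {emblem, rivet, valve, yoke}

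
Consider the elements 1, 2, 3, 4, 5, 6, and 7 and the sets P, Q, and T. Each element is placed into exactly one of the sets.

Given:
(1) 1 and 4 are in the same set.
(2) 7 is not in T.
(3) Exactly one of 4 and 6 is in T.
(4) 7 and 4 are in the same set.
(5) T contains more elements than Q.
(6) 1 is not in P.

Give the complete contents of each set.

P = {}; Q = {1, 4, 7}; T = {2, 3, 5, 6}

From (2): 7 ∉ T.
From (6): 1 ∉ P.
(1): 4 matches 1: 4 ∉ P.
(4): 7 matches 4: 7 ∉ P.
(4): 4 matches 7: 4 ∉ T.
Only one set left: 4 ∈ Q.
Only one set left: 7 ∈ Q.
(1): 1 matches 4: 1 ∈ Q.
(3) (exactly one): 6 ∈ T.
Suppose 2 ∈ P: no assignment then satisfies all the clues, so 2 ∉ P.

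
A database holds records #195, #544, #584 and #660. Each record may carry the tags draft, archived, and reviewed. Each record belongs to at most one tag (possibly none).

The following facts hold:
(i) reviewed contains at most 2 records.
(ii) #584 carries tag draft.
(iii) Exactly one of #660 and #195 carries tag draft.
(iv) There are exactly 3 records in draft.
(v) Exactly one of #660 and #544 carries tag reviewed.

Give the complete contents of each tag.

draft = {#195, #544, #584}; archived = {}; reviewed = {#660}

From (ii): #584 ∈ draft.
Suppose #195 ∉ draft: no assignment then satisfies all the clues, so #195 ∈ draft.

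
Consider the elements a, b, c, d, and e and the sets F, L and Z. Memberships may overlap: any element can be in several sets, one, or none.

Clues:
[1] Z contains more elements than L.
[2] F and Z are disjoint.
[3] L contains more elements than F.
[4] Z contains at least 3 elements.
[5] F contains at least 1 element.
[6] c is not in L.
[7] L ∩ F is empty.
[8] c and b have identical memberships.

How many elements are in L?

2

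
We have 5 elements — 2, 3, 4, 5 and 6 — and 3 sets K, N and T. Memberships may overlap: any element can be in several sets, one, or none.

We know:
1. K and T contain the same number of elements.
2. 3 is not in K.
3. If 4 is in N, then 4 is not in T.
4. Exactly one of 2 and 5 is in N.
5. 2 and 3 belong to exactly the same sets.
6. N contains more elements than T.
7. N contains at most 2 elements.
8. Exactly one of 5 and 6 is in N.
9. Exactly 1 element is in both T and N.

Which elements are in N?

N = {4, 5}

From (2): 3 ∉ K.
(5): 2 matches 3: 2 ∉ K.
Suppose 2 ∈ N: no assignment then satisfies all the clues, so 2 ∉ N.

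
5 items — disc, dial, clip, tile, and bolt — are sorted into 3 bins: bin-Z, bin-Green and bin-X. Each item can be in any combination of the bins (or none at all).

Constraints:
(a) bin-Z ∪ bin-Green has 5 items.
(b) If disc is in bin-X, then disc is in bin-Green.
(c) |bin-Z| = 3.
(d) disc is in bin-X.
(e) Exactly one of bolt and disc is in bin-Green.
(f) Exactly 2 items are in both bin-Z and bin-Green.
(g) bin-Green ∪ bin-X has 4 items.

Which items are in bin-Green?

bin-Green = {clip, dial, disc, tile}

From (d): disc ∈ bin-X.
(b): disc ∈ bin-Green.
(e) (exactly one): bolt ∉ bin-Green.
Suppose dial ∉ bin-Green: no assignment then satisfies all the clues, so dial ∈ bin-Green.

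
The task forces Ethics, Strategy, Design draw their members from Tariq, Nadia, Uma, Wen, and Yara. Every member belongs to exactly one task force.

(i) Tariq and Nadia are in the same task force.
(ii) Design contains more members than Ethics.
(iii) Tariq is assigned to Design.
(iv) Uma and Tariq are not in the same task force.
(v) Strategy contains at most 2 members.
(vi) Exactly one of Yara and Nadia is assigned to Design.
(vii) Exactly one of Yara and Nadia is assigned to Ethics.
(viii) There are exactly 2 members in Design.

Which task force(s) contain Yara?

From (iii): Tariq ∈ Design.
(i): Nadia matches Tariq: Nadia ∉ Ethics.
(i): Nadia matches Tariq: Nadia ∉ Strategy.
(i): Nadia matches Tariq: Nadia ∈ Design.
(iv): Uma ∉ Design.
(vi) (exactly one): Yara ∉ Design.
(vii) (exactly one): Yara ∈ Ethics.
(viii): Design already has 2, so the rest are out.

Yara: Ethics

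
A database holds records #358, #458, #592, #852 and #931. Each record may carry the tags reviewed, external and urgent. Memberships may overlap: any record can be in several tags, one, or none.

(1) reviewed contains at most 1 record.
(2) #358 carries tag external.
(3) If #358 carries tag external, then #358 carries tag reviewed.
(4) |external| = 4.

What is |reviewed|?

1

From (2): #358 ∈ external.
(3): #358 ∈ reviewed.
(1): reviewed already has 1, so the rest are out.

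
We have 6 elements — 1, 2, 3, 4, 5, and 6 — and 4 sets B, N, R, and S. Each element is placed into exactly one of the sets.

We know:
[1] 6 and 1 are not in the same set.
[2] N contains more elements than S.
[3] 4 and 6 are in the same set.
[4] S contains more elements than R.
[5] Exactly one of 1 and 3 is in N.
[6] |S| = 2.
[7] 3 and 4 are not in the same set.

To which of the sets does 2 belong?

2: N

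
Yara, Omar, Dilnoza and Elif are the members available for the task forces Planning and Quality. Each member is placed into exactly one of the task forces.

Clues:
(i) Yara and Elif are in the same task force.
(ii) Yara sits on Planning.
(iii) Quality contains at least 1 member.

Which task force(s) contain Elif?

Elif: Planning

From (ii): Yara ∈ Planning.
(i): Elif matches Yara: Elif ∈ Planning.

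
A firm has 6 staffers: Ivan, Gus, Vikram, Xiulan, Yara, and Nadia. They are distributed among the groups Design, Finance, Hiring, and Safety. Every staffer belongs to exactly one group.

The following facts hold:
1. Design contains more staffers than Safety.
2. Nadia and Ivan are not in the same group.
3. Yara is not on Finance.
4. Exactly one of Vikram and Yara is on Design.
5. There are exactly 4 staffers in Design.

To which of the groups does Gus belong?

From (3): Yara ∉ Finance.
Suppose Gus ∉ Design: no assignment then satisfies all the clues, so Gus ∈ Design.

Gus: Design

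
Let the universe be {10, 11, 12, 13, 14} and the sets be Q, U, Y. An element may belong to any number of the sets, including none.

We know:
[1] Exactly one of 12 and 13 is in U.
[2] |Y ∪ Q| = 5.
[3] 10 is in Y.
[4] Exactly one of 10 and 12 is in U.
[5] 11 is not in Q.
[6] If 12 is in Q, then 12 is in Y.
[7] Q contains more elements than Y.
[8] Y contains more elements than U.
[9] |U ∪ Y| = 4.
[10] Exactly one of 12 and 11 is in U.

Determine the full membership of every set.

From (3): 10 ∈ Y.
From (5): 11 ∉ Q.
Suppose 10 ∉ Q: no assignment then satisfies all the clues, so 10 ∈ Q.

Q = {10, 12, 13, 14}; U = {12, 14}; Y = {10, 11, 12}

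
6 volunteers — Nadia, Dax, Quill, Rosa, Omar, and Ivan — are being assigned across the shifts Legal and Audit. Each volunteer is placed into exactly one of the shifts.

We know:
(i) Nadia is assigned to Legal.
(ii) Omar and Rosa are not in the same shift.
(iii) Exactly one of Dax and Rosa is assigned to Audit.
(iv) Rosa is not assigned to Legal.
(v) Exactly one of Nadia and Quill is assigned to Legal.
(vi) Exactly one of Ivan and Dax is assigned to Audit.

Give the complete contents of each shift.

Legal = {Dax, Nadia, Omar}; Audit = {Ivan, Quill, Rosa}

From (i): Nadia ∈ Legal.
From (iv): Rosa ∉ Legal.
(v) (exactly one): Quill ∉ Legal.
Only one shift left: Quill ∈ Audit.
Only one shift left: Rosa ∈ Audit.
(ii): Omar ∉ Audit.
(iii) (exactly one): Dax ∉ Audit.
(vi) (exactly one): Ivan ∈ Audit.
Only one shift left: Dax ∈ Legal.
Only one shift left: Omar ∈ Legal.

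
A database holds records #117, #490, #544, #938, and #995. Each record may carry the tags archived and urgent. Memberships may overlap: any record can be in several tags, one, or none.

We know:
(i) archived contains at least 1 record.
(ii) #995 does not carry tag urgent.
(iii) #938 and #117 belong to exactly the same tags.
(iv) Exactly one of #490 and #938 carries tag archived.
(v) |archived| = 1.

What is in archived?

archived = {#490}

From (ii): #995 ∉ urgent.
Suppose #117 ∈ archived: no assignment then satisfies all the clues, so #117 ∉ archived.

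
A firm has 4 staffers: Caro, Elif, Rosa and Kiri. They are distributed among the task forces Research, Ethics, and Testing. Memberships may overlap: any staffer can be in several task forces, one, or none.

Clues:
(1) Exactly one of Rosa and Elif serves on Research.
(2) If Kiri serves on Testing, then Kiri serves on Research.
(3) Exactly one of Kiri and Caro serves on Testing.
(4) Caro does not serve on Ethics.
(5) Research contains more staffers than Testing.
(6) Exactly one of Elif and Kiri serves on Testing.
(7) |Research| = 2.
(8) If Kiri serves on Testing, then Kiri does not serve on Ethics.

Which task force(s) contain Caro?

Caro: none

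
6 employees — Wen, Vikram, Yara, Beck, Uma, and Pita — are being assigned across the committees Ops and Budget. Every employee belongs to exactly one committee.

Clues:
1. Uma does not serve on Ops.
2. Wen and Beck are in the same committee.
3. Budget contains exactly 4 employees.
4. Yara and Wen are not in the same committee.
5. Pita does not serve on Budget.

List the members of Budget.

Budget = {Beck, Uma, Vikram, Wen}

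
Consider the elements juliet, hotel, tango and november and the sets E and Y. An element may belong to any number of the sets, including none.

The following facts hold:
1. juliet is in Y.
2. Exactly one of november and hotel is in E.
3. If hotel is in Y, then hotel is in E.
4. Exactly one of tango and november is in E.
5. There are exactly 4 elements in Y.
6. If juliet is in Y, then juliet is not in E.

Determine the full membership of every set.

E = {hotel, tango}; Y = {hotel, juliet, november, tango}

From (1): juliet ∈ Y.
(5): only 4 candidates remain for Y, so all are in.
(6): juliet ∉ E.
(3): hotel ∈ E.
(2) (exactly one): november ∉ E.
(4) (exactly one): tango ∈ E.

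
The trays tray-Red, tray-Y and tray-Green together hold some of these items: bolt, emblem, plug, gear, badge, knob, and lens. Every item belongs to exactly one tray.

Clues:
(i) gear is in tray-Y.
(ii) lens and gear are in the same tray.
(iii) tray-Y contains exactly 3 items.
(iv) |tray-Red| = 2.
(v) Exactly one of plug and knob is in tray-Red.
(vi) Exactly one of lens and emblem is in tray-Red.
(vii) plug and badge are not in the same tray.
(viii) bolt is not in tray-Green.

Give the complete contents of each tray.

tray-Red = {emblem, plug}; tray-Y = {bolt, gear, lens}; tray-Green = {badge, knob}

From (i): gear ∈ tray-Y.
From (viii): bolt ∉ tray-Green.
(ii): lens matches gear: lens ∉ tray-Red.
(ii): lens matches gear: lens ∈ tray-Y.
(vi) (exactly one): emblem ∈ tray-Red.
Suppose bolt ∈ tray-Red: no assignment then satisfies all the clues, so bolt ∉ tray-Red.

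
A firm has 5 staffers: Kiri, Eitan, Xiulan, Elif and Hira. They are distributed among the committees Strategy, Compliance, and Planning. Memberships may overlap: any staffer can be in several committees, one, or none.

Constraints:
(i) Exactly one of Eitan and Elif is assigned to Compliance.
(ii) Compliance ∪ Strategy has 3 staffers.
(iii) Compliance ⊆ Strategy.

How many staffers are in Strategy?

3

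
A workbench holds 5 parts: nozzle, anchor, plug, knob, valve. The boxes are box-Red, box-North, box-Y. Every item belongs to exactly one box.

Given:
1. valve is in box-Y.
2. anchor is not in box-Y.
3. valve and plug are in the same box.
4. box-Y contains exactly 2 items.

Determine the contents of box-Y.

box-Y = {plug, valve}

From (1): valve ∈ box-Y.
From (2): anchor ∉ box-Y.
(3): plug matches valve: plug ∉ box-Red.
(3): plug matches valve: plug ∉ box-North.
(3): plug matches valve: plug ∈ box-Y.
(4): box-Y already has 2, so the rest are out.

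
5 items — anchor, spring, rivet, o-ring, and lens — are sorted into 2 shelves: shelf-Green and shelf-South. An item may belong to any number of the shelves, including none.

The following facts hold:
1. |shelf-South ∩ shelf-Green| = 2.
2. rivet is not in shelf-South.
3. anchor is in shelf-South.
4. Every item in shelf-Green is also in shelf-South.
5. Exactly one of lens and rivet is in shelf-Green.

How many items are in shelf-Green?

2

From (2): rivet ∉ shelf-South.
From (3): anchor ∈ shelf-South.
(4) contrapositive: rivet ∉ shelf-Green.
(5) (exactly one): lens ∈ shelf-Green.
(4) with lens ∈ shelf-Green: lens ∈ shelf-South.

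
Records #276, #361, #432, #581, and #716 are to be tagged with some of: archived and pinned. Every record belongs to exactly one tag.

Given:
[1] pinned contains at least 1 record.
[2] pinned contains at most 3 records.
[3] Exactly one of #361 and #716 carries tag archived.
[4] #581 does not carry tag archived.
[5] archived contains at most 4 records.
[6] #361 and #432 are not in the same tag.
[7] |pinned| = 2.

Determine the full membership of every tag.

archived = {#276, #432, #716}; pinned = {#361, #581}

From (4): #581 ∉ archived.
Only one tag left: #581 ∈ pinned.
Suppose #276 ∉ archived: no assignment then satisfies all the clues, so #276 ∈ archived.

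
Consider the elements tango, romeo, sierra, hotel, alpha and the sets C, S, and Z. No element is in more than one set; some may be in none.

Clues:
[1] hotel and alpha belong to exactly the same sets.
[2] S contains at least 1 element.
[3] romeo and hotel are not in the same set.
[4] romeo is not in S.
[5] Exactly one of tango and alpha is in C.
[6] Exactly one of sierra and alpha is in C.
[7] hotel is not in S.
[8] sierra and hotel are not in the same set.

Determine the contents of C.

C = {alpha, hotel}

From (4): romeo ∉ S.
From (7): hotel ∉ S.
(1): alpha matches hotel: alpha ∉ S.
Suppose tango ∈ C: no assignment then satisfies all the clues, so tango ∉ C.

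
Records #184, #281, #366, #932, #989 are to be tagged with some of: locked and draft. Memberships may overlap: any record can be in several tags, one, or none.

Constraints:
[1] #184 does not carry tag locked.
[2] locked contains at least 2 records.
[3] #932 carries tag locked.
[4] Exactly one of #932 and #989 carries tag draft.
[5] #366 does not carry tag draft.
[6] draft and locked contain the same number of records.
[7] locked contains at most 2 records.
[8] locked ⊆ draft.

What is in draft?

draft = {#281, #932}

From (1): #184 ∉ locked.
From (3): #932 ∈ locked.
From (5): #366 ∉ draft.
(8) contrapositive: #366 ∉ locked.
(8) with #932 ∈ locked: #932 ∈ draft.
(4) (exactly one): #989 ∉ draft.
(8) contrapositive: #989 ∉ locked.
(2): only 2 candidates remain for locked, so all are in.
(8) with #281 ∈ locked: #281 ∈ draft.
Suppose #184 ∈ draft: no assignment then satisfies all the clues, so #184 ∉ draft.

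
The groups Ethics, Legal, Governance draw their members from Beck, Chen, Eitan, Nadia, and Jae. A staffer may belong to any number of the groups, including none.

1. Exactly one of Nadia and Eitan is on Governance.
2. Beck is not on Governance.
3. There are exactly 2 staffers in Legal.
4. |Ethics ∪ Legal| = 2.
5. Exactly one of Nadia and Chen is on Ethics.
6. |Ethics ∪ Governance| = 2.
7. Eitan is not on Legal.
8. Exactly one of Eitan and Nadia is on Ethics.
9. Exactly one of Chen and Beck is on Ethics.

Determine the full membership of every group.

Ethics = {Beck, Nadia}; Legal = {Beck, Nadia}; Governance = {Nadia}

From (2): Beck ∉ Governance.
From (7): Eitan ∉ Legal.
Suppose Beck ∉ Ethics: no assignment then satisfies all the clues, so Beck ∈ Ethics.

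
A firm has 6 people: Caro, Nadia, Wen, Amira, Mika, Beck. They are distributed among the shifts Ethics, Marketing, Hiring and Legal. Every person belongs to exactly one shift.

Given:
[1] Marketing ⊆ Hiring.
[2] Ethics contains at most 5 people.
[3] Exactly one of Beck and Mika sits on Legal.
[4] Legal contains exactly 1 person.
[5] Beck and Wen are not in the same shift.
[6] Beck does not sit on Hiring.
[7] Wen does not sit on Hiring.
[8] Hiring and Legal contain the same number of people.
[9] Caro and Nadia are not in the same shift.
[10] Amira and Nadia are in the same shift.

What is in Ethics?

From (6): Beck ∉ Hiring.
From (7): Wen ∉ Hiring.
(1) contrapositive: Wen ∉ Marketing.
(1) contrapositive: Beck ∉ Marketing.
Suppose Caro ∈ Ethics: no assignment then satisfies all the clues, so Caro ∉ Ethics.

Ethics = {Amira, Mika, Nadia, Wen}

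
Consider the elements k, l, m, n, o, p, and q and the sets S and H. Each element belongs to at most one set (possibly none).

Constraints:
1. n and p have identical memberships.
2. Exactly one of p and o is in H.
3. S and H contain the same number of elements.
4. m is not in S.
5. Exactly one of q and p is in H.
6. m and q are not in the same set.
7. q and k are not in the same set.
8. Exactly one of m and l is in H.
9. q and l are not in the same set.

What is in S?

S = {k, l, o}

From (4): m ∉ S.
Suppose k ∉ S: no assignment then satisfies all the clues, so k ∈ S.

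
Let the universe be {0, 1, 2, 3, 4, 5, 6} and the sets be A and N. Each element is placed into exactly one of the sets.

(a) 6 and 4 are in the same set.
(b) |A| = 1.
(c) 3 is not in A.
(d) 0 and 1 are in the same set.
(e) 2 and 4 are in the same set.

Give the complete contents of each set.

From (c): 3 ∉ A.
Only one set left: 3 ∈ N.
Suppose 0 ∈ A: no assignment then satisfies all the clues, so 0 ∉ A.

A = {5}; N = {0, 1, 2, 3, 4, 6}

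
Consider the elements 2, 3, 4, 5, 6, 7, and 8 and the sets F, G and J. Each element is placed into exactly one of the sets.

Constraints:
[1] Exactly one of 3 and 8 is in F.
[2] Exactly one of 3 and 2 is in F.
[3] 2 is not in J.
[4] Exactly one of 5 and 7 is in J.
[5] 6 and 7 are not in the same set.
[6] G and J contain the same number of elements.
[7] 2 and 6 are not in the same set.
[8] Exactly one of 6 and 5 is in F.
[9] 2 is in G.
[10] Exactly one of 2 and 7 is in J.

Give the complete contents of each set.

From (3): 2 ∉ J.
From (9): 2 ∈ G.
(2) (exactly one): 3 ∈ F.
(7): 6 ∉ G.
(10) (exactly one): 7 ∈ J.
(1) (exactly one): 8 ∉ F.
(4) (exactly one): 5 ∉ J.
(5): 6 ∉ J.
Only one set left: 6 ∈ F.
(8) (exactly one): 5 ∉ F.
Only one set left: 5 ∈ G.
Suppose 4 ∉ F: no assignment then satisfies all the clues, so 4 ∈ F.

F = {3, 4, 6}; G = {2, 5}; J = {7, 8}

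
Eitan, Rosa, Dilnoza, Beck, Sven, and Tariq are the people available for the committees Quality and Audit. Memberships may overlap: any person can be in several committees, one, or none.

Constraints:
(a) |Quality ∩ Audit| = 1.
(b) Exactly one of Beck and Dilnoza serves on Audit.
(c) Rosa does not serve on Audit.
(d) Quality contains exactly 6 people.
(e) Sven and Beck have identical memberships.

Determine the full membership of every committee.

Quality = {Beck, Dilnoza, Eitan, Rosa, Sven, Tariq}; Audit = {Dilnoza}

From (c): Rosa ∉ Audit.
(d): only 6 candidates remain for Quality, so all are in.
Suppose Eitan ∈ Audit: no assignment then satisfies all the clues, so Eitan ∉ Audit.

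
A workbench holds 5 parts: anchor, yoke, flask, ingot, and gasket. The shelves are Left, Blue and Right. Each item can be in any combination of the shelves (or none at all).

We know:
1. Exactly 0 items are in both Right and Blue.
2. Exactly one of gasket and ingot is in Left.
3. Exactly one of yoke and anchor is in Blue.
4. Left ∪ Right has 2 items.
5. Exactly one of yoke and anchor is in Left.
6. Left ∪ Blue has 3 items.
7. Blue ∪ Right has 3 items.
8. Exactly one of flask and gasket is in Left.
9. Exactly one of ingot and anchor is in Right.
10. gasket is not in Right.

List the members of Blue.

From (10): gasket ∉ Right.
Suppose anchor ∈ Blue: no assignment then satisfies all the clues, so anchor ∉ Blue.

Blue = {gasket, yoke}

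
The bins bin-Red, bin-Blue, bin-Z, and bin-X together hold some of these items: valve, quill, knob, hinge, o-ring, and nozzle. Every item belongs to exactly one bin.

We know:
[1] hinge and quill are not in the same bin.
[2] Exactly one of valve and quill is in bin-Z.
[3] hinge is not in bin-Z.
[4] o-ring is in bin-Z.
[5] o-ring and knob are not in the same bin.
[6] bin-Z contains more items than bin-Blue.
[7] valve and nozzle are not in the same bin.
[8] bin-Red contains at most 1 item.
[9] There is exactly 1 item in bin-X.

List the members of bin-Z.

bin-Z = {nozzle, o-ring, quill}

From (3): hinge ∉ bin-Z.
From (4): o-ring ∈ bin-Z.
(5): knob ∉ bin-Z.
Suppose valve ∈ bin-Z: no assignment then satisfies all the clues, so valve ∉ bin-Z.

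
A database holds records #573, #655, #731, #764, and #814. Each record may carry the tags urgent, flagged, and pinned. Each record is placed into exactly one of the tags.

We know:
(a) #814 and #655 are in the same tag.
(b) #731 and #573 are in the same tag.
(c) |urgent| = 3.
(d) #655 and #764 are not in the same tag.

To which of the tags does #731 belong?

#731: urgent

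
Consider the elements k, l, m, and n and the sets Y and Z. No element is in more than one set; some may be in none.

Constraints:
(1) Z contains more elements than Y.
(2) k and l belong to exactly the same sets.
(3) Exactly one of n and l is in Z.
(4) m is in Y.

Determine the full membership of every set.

Y = {m}; Z = {k, l}

From (4): m ∈ Y.
Suppose k ∈ Y: no assignment then satisfies all the clues, so k ∉ Y.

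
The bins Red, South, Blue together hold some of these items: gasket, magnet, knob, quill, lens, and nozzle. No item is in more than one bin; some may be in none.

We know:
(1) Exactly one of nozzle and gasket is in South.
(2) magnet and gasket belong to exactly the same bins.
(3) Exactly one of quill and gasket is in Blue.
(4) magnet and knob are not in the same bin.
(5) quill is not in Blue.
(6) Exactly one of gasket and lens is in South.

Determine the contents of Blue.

From (5): quill ∉ Blue.
(3) (exactly one): gasket ∈ Blue.
(6) (exactly one): lens ∈ South.
(1) (exactly one): nozzle ∈ South.
(2): magnet matches gasket: magnet ∉ Red.
(2): magnet matches gasket: magnet ∉ South.
(2): magnet matches gasket: magnet ∈ Blue.
(4): knob ∉ Blue.

Blue = {gasket, magnet}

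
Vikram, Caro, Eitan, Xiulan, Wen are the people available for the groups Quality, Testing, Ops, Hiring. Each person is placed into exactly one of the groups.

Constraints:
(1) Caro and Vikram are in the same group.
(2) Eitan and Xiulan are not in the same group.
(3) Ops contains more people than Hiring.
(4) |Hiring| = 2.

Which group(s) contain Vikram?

Vikram: Ops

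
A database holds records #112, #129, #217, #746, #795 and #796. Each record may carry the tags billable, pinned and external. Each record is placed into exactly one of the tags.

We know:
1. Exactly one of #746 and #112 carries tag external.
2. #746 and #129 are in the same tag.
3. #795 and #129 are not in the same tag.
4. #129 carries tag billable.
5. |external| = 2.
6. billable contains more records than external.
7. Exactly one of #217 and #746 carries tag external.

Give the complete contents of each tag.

From (4): #129 ∈ billable.
(2): #746 matches #129: #746 ∈ billable.
(3): #795 ∉ billable.
(7) (exactly one): #217 ∈ external.
(1) (exactly one): #112 ∈ external.
(5): external already has 2, so the rest are out.
Only one tag left: #795 ∈ pinned.
Suppose #796 ∉ billable: no assignment then satisfies all the clues, so #796 ∈ billable.

billable = {#129, #746, #796}; pinned = {#795}; external = {#112, #217}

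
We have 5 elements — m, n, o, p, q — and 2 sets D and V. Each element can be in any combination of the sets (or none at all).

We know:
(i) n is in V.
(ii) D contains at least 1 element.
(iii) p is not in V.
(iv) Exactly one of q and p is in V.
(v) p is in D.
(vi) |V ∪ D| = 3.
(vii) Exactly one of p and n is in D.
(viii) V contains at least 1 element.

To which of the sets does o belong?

o: none

From (i): n ∈ V.
From (iii): p ∉ V.
From (v): p ∈ D.
(iv) (exactly one): q ∈ V.
(vii) (exactly one): n ∉ D.
Suppose o ∈ D: no assignment then satisfies all the clues, so o ∉ D.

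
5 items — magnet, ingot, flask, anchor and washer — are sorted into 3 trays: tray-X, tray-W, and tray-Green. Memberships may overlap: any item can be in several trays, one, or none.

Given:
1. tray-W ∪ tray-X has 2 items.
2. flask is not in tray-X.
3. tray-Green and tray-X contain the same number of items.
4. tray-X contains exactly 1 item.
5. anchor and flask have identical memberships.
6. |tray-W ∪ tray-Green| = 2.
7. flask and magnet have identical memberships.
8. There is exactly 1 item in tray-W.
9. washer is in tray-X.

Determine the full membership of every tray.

tray-X = {washer}; tray-W = {ingot}; tray-Green = {washer}

From (2): flask ∉ tray-X.
From (9): washer ∈ tray-X.
(4): tray-X already has 1, so the rest are out.
Suppose magnet ∈ tray-W: no assignment then satisfies all the clues, so magnet ∉ tray-W.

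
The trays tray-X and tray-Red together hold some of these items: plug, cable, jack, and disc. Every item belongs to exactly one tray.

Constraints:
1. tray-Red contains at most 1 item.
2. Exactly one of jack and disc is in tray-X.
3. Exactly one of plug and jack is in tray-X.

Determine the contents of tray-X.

tray-X = {cable, disc, plug}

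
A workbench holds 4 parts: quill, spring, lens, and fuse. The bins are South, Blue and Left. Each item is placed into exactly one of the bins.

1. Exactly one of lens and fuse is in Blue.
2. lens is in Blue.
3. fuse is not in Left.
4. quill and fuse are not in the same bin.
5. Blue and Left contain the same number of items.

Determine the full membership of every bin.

From (2): lens ∈ Blue.
From (3): fuse ∉ Left.
(1) (exactly one): fuse ∉ Blue.
Only one bin left: fuse ∈ South.
(4): quill ∉ South.
Suppose quill ∈ Blue: no assignment then satisfies all the clues, so quill ∉ Blue.

South = {fuse, spring}; Blue = {lens}; Left = {quill}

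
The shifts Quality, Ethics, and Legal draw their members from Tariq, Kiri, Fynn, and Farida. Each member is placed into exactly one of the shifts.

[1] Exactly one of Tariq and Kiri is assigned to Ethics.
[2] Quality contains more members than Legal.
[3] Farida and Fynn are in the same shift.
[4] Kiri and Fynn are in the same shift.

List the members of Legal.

Legal = {}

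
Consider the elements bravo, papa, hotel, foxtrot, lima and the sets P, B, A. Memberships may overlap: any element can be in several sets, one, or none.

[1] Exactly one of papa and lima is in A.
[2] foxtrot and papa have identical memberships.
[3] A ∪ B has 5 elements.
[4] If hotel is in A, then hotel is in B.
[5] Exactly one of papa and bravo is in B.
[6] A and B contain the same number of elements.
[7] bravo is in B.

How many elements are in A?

3

From (7): bravo ∈ B.
(5) (exactly one): papa ∉ B.
(2): foxtrot matches papa: foxtrot ∉ B.
Suppose papa ∉ A: no assignment then satisfies all the clues, so papa ∈ A.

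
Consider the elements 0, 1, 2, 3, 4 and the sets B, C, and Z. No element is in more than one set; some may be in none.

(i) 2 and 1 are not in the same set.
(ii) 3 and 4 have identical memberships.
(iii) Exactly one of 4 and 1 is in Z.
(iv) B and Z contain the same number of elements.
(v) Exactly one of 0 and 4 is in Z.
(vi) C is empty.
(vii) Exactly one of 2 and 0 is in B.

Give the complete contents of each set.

B = {0, 1}; C = {}; Z = {3, 4}

(vi): C already has 0, so the rest are out.
Suppose 0 ∉ B: no assignment then satisfies all the clues, so 0 ∈ B.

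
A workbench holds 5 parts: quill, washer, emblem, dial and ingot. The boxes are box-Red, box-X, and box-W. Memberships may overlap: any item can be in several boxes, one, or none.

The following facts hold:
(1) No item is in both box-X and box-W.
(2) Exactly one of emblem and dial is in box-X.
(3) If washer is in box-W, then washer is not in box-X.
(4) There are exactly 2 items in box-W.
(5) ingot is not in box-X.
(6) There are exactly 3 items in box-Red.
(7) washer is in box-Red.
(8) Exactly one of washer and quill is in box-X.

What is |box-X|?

2

From (5): ingot ∉ box-X.
From (7): washer ∈ box-Red.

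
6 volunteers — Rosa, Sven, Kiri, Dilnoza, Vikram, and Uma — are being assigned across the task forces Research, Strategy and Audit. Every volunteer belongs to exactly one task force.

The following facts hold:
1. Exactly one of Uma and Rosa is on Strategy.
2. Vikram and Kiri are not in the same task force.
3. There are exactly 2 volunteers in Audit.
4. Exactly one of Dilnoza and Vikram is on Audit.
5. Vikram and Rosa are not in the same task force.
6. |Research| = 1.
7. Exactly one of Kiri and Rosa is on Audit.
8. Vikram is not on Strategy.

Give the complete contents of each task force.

Research = {Vikram}; Strategy = {Kiri, Sven, Uma}; Audit = {Dilnoza, Rosa}

From (8): Vikram ∉ Strategy.
Suppose Rosa ∈ Research: no assignment then satisfies all the clues, so Rosa ∉ Research.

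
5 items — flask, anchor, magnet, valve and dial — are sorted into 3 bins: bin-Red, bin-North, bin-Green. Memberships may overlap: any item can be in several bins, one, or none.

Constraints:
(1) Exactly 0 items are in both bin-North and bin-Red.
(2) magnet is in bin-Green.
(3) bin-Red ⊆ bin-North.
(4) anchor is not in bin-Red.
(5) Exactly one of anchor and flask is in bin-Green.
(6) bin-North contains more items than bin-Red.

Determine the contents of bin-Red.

bin-Red = {}

From (2): magnet ∈ bin-Green.
From (4): anchor ∉ bin-Red.
Suppose flask ∈ bin-Red: no assignment then satisfies all the clues, so flask ∉ bin-Red.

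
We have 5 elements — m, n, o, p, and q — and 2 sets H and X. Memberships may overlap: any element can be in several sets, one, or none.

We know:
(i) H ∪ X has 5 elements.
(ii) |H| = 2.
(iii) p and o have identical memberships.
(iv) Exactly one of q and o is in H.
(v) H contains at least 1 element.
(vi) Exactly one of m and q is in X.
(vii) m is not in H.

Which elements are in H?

H = {n, q}

From (vii): m ∉ H.
Suppose n ∉ H: no assignment then satisfies all the clues, so n ∈ H.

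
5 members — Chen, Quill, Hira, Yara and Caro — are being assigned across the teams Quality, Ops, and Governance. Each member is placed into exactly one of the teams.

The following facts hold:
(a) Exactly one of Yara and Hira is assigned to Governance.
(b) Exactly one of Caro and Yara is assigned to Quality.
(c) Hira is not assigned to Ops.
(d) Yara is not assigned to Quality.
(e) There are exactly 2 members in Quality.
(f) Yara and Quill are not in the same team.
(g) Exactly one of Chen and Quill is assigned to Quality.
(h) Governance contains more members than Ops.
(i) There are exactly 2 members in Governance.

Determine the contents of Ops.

From (c): Hira ∉ Ops.
From (d): Yara ∉ Quality.
(b) (exactly one): Caro ∈ Quality.
Suppose Chen ∈ Ops: no assignment then satisfies all the clues, so Chen ∉ Ops.

Ops = {Yara}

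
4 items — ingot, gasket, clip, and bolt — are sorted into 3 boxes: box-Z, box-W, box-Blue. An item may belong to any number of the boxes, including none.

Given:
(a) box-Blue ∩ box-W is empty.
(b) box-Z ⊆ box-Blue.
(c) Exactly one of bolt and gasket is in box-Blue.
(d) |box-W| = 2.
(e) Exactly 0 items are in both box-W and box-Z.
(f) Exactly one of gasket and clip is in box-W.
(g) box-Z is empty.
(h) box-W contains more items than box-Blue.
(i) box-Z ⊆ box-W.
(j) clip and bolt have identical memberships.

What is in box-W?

box-W = {bolt, clip}

(g): box-Z already has 0, so the rest are out.
Suppose ingot ∈ box-W: no assignment then satisfies all the clues, so ingot ∉ box-W.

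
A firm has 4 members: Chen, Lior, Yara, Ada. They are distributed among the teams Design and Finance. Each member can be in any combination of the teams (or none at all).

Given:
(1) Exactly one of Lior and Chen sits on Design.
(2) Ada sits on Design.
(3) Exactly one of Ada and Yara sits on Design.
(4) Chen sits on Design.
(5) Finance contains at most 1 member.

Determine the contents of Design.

Design = {Ada, Chen}

From (2): Ada ∈ Design.
From (4): Chen ∈ Design.
(1) (exactly one): Lior ∉ Design.
(3) (exactly one): Yara ∉ Design.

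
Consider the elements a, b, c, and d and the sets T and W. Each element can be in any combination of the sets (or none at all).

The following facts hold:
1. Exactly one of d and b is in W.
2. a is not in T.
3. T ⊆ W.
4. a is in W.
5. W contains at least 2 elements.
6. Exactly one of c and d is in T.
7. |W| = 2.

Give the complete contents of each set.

T = {d}; W = {a, d}

From (2): a ∉ T.
From (4): a ∈ W.
Suppose b ∈ T: no assignment then satisfies all the clues, so b ∉ T.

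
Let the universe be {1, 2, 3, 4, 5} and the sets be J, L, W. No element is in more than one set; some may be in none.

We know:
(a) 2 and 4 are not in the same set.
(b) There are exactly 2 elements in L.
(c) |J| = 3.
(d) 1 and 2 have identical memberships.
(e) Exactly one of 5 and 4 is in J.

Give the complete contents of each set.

J = {1, 2, 5}; L = {3, 4}; W = {}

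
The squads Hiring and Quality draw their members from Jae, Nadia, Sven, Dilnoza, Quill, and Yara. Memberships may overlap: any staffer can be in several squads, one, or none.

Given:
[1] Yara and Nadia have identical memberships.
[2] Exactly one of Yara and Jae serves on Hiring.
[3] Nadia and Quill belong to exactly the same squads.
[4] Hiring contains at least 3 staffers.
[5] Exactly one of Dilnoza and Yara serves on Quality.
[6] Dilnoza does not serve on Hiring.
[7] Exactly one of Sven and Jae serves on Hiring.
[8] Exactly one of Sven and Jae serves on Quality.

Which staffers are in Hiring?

Hiring = {Nadia, Quill, Sven, Yara}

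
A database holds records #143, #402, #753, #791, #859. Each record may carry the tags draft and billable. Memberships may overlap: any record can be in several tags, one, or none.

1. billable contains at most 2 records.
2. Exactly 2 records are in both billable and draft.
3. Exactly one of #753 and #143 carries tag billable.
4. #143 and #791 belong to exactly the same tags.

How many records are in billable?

2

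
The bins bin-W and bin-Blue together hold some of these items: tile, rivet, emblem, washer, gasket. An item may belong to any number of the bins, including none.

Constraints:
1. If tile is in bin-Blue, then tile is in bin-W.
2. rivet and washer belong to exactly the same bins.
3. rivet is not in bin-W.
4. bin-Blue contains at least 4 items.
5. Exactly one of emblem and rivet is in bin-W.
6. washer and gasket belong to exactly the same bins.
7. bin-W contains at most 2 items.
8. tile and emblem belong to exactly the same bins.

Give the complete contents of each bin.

From (3): rivet ∉ bin-W.
(2): washer matches rivet: washer ∉ bin-W.
(5) (exactly one): emblem ∈ bin-W.
(6): gasket matches washer: gasket ∉ bin-W.
(8): tile matches emblem: tile ∈ bin-W.
Suppose tile ∉ bin-Blue: no assignment then satisfies all the clues, so tile ∈ bin-Blue.

bin-W = {emblem, tile}; bin-Blue = {emblem, gasket, rivet, tile, washer}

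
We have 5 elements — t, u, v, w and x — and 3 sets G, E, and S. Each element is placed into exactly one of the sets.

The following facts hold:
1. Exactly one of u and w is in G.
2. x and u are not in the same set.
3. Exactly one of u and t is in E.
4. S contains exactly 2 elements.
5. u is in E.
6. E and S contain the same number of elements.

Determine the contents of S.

S = {t, x}

From (5): u ∈ E.
(1) (exactly one): w ∈ G.
(2): x ∉ E.
(3) (exactly one): t ∉ E.
Suppose t ∉ S: no assignment then satisfies all the clues, so t ∈ S.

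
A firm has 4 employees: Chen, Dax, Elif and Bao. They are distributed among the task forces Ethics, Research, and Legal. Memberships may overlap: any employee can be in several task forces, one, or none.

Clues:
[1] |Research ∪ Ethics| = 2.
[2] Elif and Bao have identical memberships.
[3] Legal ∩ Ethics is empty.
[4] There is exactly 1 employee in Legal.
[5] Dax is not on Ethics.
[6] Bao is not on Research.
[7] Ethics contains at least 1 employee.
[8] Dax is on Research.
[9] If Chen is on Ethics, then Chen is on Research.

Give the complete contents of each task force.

Ethics = {Chen}; Research = {Chen, Dax}; Legal = {Dax}

From (5): Dax ∉ Ethics.
From (6): Bao ∉ Research.
From (8): Dax ∈ Research.
(2): Elif matches Bao: Elif ∉ Research.
Suppose Chen ∉ Ethics: no assignment then satisfies all the clues, so Chen ∈ Ethics.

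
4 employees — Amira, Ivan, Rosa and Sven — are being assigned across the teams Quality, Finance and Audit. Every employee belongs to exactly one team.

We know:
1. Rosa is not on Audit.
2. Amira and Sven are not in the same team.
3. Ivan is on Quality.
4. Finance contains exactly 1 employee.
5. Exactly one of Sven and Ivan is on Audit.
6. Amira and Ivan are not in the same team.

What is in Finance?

From (1): Rosa ∉ Audit.
From (3): Ivan ∈ Quality.
(5) (exactly one): Sven ∈ Audit.
(6): Amira ∉ Quality.
(2): Amira ∉ Audit.
Only one team left: Amira ∈ Finance.
(4): Finance already has 1, so the rest are out.
Only one team left: Rosa ∈ Quality.

Finance = {Amira}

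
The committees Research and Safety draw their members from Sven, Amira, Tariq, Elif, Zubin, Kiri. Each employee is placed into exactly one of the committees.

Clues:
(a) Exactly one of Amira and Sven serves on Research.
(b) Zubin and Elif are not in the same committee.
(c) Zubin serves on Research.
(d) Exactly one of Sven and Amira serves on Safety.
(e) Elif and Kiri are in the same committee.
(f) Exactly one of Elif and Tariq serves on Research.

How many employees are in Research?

3

From (c): Zubin ∈ Research.
(b): Elif ∉ Research.
(e): Kiri matches Elif: Kiri ∉ Research.
(f) (exactly one): Tariq ∈ Research.
Only one committee left: Elif ∈ Safety.
Only one committee left: Kiri ∈ Safety.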